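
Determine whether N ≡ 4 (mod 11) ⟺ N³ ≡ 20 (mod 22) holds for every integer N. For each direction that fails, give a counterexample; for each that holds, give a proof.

(⟹) This fails: take N = 15. Then 15 ≡ 4 (mod 11), but 15³ = 3375 ≡ 9 (mod 22), not 20.

(⟸) Conversely, the residues r modulo 22 with r³ ≡ 20 (mod 22) are exactly {4}, and each is ≡ 4 (mod 11).

(⇒) fails; (⇐) holds.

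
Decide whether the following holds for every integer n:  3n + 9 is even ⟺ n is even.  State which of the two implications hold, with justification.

(→) This fails: n = 1 gives 3n + 9 = 12, which is even, but 1 is odd, not even.

(←) This also fails: n = 2 is even, but 3n + 9 = 15 is odd, not even.

Neither implication holds.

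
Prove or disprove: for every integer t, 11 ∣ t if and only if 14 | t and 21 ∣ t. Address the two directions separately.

Neither direction holds.

[⇒] This fails: take t = 11. Certainly 11 ∣ 11, but 14 ∤ 11.

[⇐] This fails: take t = 42. Both 14 ∣ 42 and 21 ∣ 42, yet 42 is not a multiple of 11 (since 42 = 3·11 + 9), so 11 ∤ 42.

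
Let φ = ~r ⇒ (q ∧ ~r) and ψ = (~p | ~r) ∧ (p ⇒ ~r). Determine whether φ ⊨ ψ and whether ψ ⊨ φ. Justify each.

Neither direction holds.

(⟹) This fails. Under r = T, q = F, p = T, the left side is true but the right side is false.

(⟸) This fails. Under r = F, q = F, p = F, the left side is false but the right side is true.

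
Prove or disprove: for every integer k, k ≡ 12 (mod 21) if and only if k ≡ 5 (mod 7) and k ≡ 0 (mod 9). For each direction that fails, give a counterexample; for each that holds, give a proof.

(⇒) This fails: k = 33 gives 33 ≡ 12 (mod 21) but 33 ≡ 6 (mod 9), so the conjunction on the right does not hold.

(⇐) Conversely, if k ≡ 5 (mod 7) and k ≡ 0 (mod 9), then by the Chinese remainder theorem k ≡ 54 (mod 63). Since 54 ≡ 12 (mod 21) and 21 ∣ 63, we get k ≡ 12 (mod 21).

Only the converse holds.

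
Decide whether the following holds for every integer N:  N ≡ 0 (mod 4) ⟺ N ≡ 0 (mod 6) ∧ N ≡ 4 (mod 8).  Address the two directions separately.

(→) This fails: N = 0 gives 0 ≡ 0 (mod 4) but 0 ≡ 0 (mod 8), so the conjunction on the right does not hold.

(←) Conversely, if N ≡ 0 (mod 6) and N ≡ 4 (mod 8), then by the Chinese remainder theorem N ≡ 12 (mod 24). Since 12 ≡ 0 (mod 4) and 4 ∣ 24, we get N ≡ 0 (mod 4).

Only the converse holds.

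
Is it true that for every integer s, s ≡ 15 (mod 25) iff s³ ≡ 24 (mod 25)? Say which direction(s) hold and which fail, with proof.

Neither direction holds.

[⇒] This fails: take s = 15. Then 15 ≡ 15 (mod 25), but 15³ = 3375 ≡ 0 (mod 25), not 24.

[⇐] This fails: take s = 24. Then 24³ = 13824 ≡ 24 (mod 25), yet 24 ≡ 24 (mod 25), not 15.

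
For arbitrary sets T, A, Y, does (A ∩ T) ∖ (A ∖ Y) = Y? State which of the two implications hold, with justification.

Only the forward inclusion holds.

(⟹) Let x ∈ (A ∩ T) ∖ (A ∖ Y). Then x ∈ T ∩ A ∩ Y, from which x ∈ Y.

(⟸) This inclusion fails. Take T = ∅, A = ∅, Y = {1}; then 1 ∈ Y but 1 ∉ (A ∩ T) ∖ (A ∖ Y).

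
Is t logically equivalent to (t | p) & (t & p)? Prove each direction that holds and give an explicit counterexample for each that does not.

(→) This fails. Under t = T, p = F, the left side is true but the right side is false.

(←) Assume the antecedent. If t is true, t reduces to true regardless of the other variables. If t is false, the antecedent cannot hold. Either way t holds.

Only the reverse direction holds.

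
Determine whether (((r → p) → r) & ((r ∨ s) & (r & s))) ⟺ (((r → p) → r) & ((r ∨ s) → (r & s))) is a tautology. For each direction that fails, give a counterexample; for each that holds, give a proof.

The biconditional holds.

(⇒) Assume the antecedent. If s is true, the antecedent forces (s = T, p = F, r = T) or (s = T, p = T, r = T), and the consequent holds there. If s is false, the antecedent cannot hold. Either way the consequent holds.

(⇐) Assume the antecedent. If s is true, the antecedent forces (s = T, p = F, r = T) or (s = T, p = T, r = T), and the consequent holds there. If s is false, the antecedent cannot hold. Either way the consequent holds.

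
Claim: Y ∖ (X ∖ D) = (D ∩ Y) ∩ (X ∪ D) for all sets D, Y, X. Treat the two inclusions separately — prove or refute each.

Forward inclusion. This inclusion fails. Take D = ∅, Y = {1}, X = ∅; then 1 ∈ Y ∖ (X ∖ D) but 1 ∉ (D ∩ Y) ∩ (X ∪ D).

Reverse inclusion. Let x ∈ (D ∩ Y) ∩ (X ∪ D). Then either x ∈ D ∩ Y and x ∉ X; or x ∈ D ∩ Y ∩ X. In each case x ∈ Y ∖ (X ∖ D), so (D ∩ Y) ∩ (X ∪ D) ⊆ Y ∖ (X ∖ D).

(⊆) fails; (⊇) holds.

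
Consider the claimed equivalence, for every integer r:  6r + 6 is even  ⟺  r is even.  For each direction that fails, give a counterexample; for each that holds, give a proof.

The forward direction fails; the converse holds.

[⇒] This fails: take r = 7. Then 6r + 6 = 48, which is even, yet r = 7 is odd, not even.

[⇐] Suppose r is even. Since 6 is even, 6r is even for every r, so 6r + 6 has the same parity as 6, which is even. Hence 6r + 6 is even.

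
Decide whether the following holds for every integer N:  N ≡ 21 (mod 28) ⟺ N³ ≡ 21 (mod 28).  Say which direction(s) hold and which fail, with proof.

Forward direction. Suppose N ≡ 21 (mod 28). Write N = 28j + 21. Then (28j + 21)³ = 21952j³ + 49392j² + 37044j + 9261 = 28(784j³ + 1764j² + 1323j + 330) + 21, so N³ ≡ 21 (mod 28).

Converse. Suppose N³ ≡ 21 (mod 28). The only residue r in {0, …, 27} with r³ ≡ 21 (mod 28) is r = 21, so N ≡ 21 (mod 28).

Both directions hold; the statement is true.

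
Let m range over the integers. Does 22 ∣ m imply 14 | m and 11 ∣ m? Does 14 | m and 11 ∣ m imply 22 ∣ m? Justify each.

The forward direction fails; the converse holds.

(⇒) This fails: take m = 22. Certainly 22 ∣ 22, but 14 ∤ 22.

(⇐) Suppose 14 ∣ m and 11 ∣ m. Any common multiple of 14 and 11 is a multiple of their lcm; here gcd(14, 11) = 1, so lcm(14, 11) = 14·11 = 154, so 154 ∣ m. Since 22 ∣ 154, it follows that 22 ∣ m.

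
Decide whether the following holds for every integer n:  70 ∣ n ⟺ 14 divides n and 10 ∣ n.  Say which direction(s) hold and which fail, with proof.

(⟹) If 70 ∣ n, write n = 70q. Since 70 = 5·14, n = 14·(5q), so 14 ∣ n; and since 70 = 7·10, n = 10·(7q), so 10 ∣ n.

(⟸) Suppose 14 ∣ n and 10 ∣ n. Any common multiple of 14 and 10 is a multiple of their lcm; here lcm(14, 10) = 14·10/gcd(14, 10) = 140/2 = 70, so 70 ∣ n.

Both directions hold.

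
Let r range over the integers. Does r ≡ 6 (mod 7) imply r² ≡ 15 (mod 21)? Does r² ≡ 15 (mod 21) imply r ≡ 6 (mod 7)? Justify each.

Neither implication holds.

Forward direction. This fails: take r = 13. Then 13 ≡ 6 (mod 7), but 13² = 169 ≡ 1 (mod 21), not 15.

Converse. This fails: take r = 15. Then 15² = 225 ≡ 15 (mod 21), yet 15 ≡ 1 (mod 7), not 6.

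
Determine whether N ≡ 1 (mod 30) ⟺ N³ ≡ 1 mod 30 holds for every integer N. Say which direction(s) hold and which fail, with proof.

Both implications hold.

(→) Suppose N ≡ 1 (mod 30). Write N = 30j + 1. Then (30j + 1)³ = 27000j³ + 2700j² + 90j + 1 = 30(900j³ + 90j² + 3j) + 1, so N³ ≡ 1 (mod 30).

(←) Conversely, suppose N³ ≡ 1 (mod 30). The only residue r in {0, …, 29} with r³ ≡ 1 (mod 30) is r = 1, so N ≡ 1 (mod 30).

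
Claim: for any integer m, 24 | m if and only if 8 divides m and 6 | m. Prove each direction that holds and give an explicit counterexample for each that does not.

Both directions hold.

(⟸) Suppose 8 ∣ m and 6 ∣ m. Any common multiple of 8 and 6 is a multiple of their lcm; here lcm(8, 6) = 8·6/gcd(8, 6) = 48/2 = 24, so 24 ∣ m.

(⟹) If 24 ∣ m, write m = 24q. Since 24 = 3·8, m = 8·(3q), so 8 ∣ m; and since 24 = 4·6, m = 6·(4q), so 6 ∣ m.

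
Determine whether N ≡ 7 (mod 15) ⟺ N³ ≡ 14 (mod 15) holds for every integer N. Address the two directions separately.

Forward direction. This fails: take N = 7. Then 7 ≡ 7 (mod 15), but 7³ = 343 ≡ 13 (mod 15), not 14.

Converse. This fails: take N = 14. Then 14³ = 2744 ≡ 14 (mod 15), yet 14 ≡ 14 (mod 15), not 7.

Neither implication holds.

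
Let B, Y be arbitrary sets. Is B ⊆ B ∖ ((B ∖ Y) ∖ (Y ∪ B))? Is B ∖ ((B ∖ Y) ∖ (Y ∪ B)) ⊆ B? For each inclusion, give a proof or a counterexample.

The two sets are equal.

Forward inclusion. Let x ∈ B. Then either x ∈ B and x ∉ Y; or x ∈ B ∩ Y. In each case x ∈ B ∖ ((B ∖ Y) ∖ (Y ∪ B)), so B ⊆ B ∖ ((B ∖ Y) ∖ (Y ∪ B)).

Reverse inclusion. Let x ∈ B ∖ ((B ∖ Y) ∖ (Y ∪ B)). Then either x ∈ B and x ∉ Y; or x ∈ B ∩ Y. In each case x ∈ B, so B ∖ ((B ∖ Y) ∖ (Y ∪ B)) ⊆ B.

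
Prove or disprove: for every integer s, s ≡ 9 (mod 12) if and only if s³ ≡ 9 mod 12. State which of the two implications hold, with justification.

The biconditional holds.

(⟸) For the converse, argue contrapositively. If s ≢ 9 (mod 12), then s is congruent to one of 0, 1, 2, 3, 4, 5, 6, 7, 8, 10, 11 modulo 12, and these give s³ ≡ 0, 1, 8, 3, 4, 5, 0, 7, 8, 4, 11 respectively — never 9.

(⟹) Suppose s ≡ 9 (mod 12). Write s = 12j + 9. Then (12j + 9)³ = 1728j³ + 3888j² + 2916j + 729 = 12(144j³ + 324j² + 243j + 60) + 9, so s³ ≡ 9 (mod 12).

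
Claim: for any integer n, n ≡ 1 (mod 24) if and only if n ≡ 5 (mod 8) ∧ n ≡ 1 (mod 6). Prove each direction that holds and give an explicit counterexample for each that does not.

(⇒) fails and (⇐) fails.

[⇒] This fails: n = 1 gives 1 ≡ 1 (mod 24) but 1 ≡ 1 (mod 8), so the conjunction on the right does not hold.

[⇐] This fails: n = 13 satisfies both congruences on the right (13 ≡ 5 mod 8 and 13 ≡ 1 mod 6) yet 13 ≡ 13 (mod 24), not 1.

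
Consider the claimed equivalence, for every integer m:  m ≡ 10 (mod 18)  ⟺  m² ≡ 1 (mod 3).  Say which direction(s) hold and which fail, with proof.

(←) This fails: take m = 1. Then 1² = 1 ≡ 1 (mod 3), yet 1 ≡ 1 (mod 18), not 10.

(→) Suppose m ≡ 10 (mod 18). Then m² ≡ 10² = 100 (mod 18), and since 3 ∣ 18, also m² ≡ 1 (mod 3).

Not equivalent: only (⇒) holds.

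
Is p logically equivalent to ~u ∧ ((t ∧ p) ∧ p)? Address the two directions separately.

Not equivalent: only (⇐) holds.

(→) This fails. Under p = T, t = F, u = F, the left side is true but the right side is false.

(←) Assume the antecedent. If p is true, p reduces to true regardless of the other variables. If p is false, the antecedent cannot hold. Either way p holds.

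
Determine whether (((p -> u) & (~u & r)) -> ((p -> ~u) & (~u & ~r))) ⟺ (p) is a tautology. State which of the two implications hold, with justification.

(←) Assume the antecedent. If r is true, the antecedent forces (r = T, u = F, p = T) or (r = T, u = T, p = T), and the consequent holds there. If r is false, the consequent reduces to true regardless of the other variables. Either way the consequent holds.

(→) This fails. Under r = F, u = F, p = F, the left side is true but the right side is false.

Not equivalent: only (⇐) holds.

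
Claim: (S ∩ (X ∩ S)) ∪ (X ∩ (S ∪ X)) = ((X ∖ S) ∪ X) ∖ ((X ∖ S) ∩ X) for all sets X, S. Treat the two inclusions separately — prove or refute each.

(⊆) fails; (⊇) holds.

(⊆) This inclusion fails. Take X = {1}, S = ∅; then 1 ∈ (S ∩ (X ∩ S)) ∪ (X ∩ (S ∪ X)) but 1 ∉ ((X ∖ S) ∪ X) ∖ ((X ∖ S) ∩ X).

(⊇) Let x ∈ ((X ∖ S) ∪ X) ∖ ((X ∖ S) ∩ X). Then x ∈ X ∩ S, from which x ∈ (S ∩ (X ∩ S)) ∪ (X ∩ (S ∪ X)).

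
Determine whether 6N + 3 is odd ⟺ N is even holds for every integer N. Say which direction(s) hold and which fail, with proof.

[⇒] This fails: take N = 5. Then 6N + 3 = 33, which is odd, yet N = 5 is odd, not even.

[⇐] Suppose N is even. Since 6 is even, 6N is even for every N, so 6N + 3 has the same parity as 3, which is odd. Hence 6N + 3 is odd.

(⇒) fails; (⇐) holds.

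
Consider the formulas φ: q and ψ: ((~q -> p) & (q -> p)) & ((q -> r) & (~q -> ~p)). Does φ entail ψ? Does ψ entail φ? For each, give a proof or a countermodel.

(⟹) This fails. Under r = F, q = T, p = F, the left side is true but the right side is false.

(⟸) Assume the antecedent. If r is true, the antecedent forces (r = T, q = T, p = T), and q holds there. If r is false, the antecedent cannot hold. Either way q holds.

The forward direction fails; the converse holds.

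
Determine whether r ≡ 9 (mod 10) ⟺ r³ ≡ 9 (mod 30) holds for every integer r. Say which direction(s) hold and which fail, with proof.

Not equivalent: only (⇐) holds.

[⇐] The residues r modulo 30 with r³ ≡ 9 (mod 30) are exactly {9}, and each is ≡ 9 (mod 10).

[⇒] This fails: take r = 19. Then 19 ≡ 9 (mod 10), but 19³ = 6859 ≡ 19 (mod 30), not 9.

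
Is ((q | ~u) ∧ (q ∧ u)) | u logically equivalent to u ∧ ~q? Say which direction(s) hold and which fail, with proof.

(→) This fails. Under q = T, u = T, the left side is true but the right side is false.

(←) Assume the antecedent. If q is true, the antecedent cannot hold. If q is false, the antecedent forces (q = F, u = T), and ((q | ~u) ∧ (q ∧ u)) | u holds there. Either way ((q | ~u) ∧ (q ∧ u)) | u holds.

(⇒) fails; (⇐) holds.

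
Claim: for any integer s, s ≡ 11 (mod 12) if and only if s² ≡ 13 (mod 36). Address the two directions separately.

Forward direction. This fails: take s = 23. Then 23 ≡ 11 (mod 12), but 23² = 529 ≡ 25 (mod 36), not 13.

Converse. This fails: take s = 7. Then 7² = 49 ≡ 13 (mod 36), yet 7 ≡ 7 (mod 12), not 11.

(⇒) fails and (⇐) fails.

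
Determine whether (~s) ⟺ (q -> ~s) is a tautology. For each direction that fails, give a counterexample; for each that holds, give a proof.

(→) Assume the antecedent. If q is true, the antecedent forces (q = T, s = F), and q -> ~s holds there. If q is false, q -> ~s reduces to true regardless of the other variables. Either way q -> ~s holds.

(←) This fails. Under q = F, s = T, the left side is false but the right side is true.

Not equivalent: only (⇒) holds.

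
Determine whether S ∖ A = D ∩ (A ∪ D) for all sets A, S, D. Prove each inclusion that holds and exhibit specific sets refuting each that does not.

(⊆) This inclusion fails. Take A = ∅, S = {1}, D = ∅; then 1 ∈ S ∖ A but 1 ∉ D ∩ (A ∪ D).

(⊇) This inclusion fails. Take A = ∅, S = ∅, D = {1}; then 1 ∈ D ∩ (A ∪ D) but 1 ∉ S ∖ A.

Both inclusions fail.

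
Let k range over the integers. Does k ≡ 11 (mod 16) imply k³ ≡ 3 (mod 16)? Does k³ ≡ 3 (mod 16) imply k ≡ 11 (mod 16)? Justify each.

(⇒) Suppose k ≡ 11 (mod 16). Write k = 16j + 11. Then (16j + 11)³ = 4096j³ + 8448j² + 5808j + 1331 = 16(256j³ + 528j² + 363j + 83) + 3, so k³ ≡ 3 (mod 16).

(⇐) Conversely, suppose k³ ≡ 3 (mod 16). The only residue r in {0, …, 15} with r³ ≡ 3 (mod 16) is r = 11, so k ≡ 11 (mod 16).

Both implications hold.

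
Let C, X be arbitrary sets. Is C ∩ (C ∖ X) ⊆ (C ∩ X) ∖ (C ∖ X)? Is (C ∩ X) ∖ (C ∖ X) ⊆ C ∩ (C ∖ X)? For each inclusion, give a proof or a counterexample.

Both inclusions fail.

Forward inclusion. This inclusion fails. Take C = {1}, X = ∅; then 1 ∈ C ∩ (C ∖ X) but 1 ∉ (C ∩ X) ∖ (C ∖ X).

Reverse inclusion. This inclusion fails. Take C = {1}, X = {1}; then 1 ∈ (C ∩ X) ∖ (C ∖ X) but 1 ∉ C ∩ (C ∖ X).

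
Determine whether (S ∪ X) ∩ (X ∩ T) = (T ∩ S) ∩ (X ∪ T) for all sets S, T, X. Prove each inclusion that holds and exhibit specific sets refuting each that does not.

(⟹) This inclusion fails. Take S = ∅, T = {1}, X = {1}; then 1 ∈ (S ∪ X) ∩ (X ∩ T) but 1 ∉ (T ∩ S) ∩ (X ∪ T).

(⟸) This inclusion fails. Take S = {1}, T = {1}, X = ∅; then 1 ∈ (T ∩ S) ∩ (X ∪ T) but 1 ∉ (S ∪ X) ∩ (X ∩ T).

(⊆) fails and (⊇) fails.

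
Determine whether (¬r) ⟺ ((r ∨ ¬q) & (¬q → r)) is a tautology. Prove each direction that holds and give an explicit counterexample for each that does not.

(⇒) fails and (⇐) fails.

[⇒] This fails. Under r = F, q = F, the left side is true but the right side is false.

[⇐] This fails. Under r = T, q = F, the left side is false but the right side is true.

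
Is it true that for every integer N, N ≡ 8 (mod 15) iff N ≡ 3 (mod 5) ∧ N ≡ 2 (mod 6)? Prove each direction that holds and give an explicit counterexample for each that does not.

Not equivalent: only (⇐) holds.

[⇒] This fails: N = 23 gives 23 ≡ 8 (mod 15) but 23 ≡ 5 (mod 6), so the conjunction on the right does not hold.

[⇐] Conversely, if N ≡ 3 (mod 5) and N ≡ 2 (mod 6), then by the Chinese remainder theorem N ≡ 8 (mod 30). Since 8 ≡ 8 (mod 15) and 15 ∣ 30, we get N ≡ 8 (mod 15).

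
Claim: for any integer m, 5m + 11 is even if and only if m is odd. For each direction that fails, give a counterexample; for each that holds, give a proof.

Both implications hold.

[⇐] Suppose m is odd; write m = 2j + 1. Then 5m + 11 = 5·(2j + 1) + 11 = 2·5j + 16, which is even.

[⇒] Suppose 5m + 11 is even. Since 5 is odd, 5m and m have the same parity, so 5m + 11 ≡ m + 11 (mod 2). As 11 is odd, 5m + 11 is even exactly when m is odd. Thus m is odd.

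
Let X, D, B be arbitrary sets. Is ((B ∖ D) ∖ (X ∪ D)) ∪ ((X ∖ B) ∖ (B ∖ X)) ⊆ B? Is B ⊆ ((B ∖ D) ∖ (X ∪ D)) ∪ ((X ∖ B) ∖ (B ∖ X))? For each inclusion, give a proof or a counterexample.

(⟹) This inclusion fails. Take X = {1}, D = ∅, B = ∅; then 1 ∈ ((B ∖ D) ∖ (X ∪ D)) ∪ ((X ∖ B) ∖ (B ∖ X)) but 1 ∉ B.

(⟸) This inclusion fails. Take X = {1}, D = ∅, B = {1}; then 1 ∈ B but 1 ∉ ((B ∖ D) ∖ (X ∪ D)) ∪ ((X ∖ B) ∖ (B ∖ X)).

Both inclusions fail.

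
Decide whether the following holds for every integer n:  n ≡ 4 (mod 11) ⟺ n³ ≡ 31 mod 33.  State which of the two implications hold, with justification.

Only the reverse direction holds.

(→) This fails: take n = 15. Then 15 ≡ 4 (mod 11), but 15³ = 3375 ≡ 9 (mod 33), not 31.

(←) Conversely, the residues r modulo 33 with r³ ≡ 31 (mod 33) are exactly {4}, and each is ≡ 4 (mod 11).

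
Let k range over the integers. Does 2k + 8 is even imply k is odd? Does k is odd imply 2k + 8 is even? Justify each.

The forward direction fails; the converse holds.

[⇒] This fails: take k = 6. Then 2k + 8 = 20, which is even, yet k = 6 is even, not odd.

[⇐] Suppose k is odd. Since 2 is even, 2k is even for every k, so 2k + 8 has the same parity as 8, which is even. Hence 2k + 8 is even.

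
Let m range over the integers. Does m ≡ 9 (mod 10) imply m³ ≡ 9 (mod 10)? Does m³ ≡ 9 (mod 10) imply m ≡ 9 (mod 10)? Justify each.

Both directions hold; the statement is true.

Forward direction. Suppose m ≡ 9 (mod 10). Write m = 10j + 9. Then (10j + 9)³ = 1000j³ + 2700j² + 2430j + 729 = 10(100j³ + 270j² + 243j + 72) + 9, so m³ ≡ 9 (mod 10).

Converse. Suppose m³ ≡ 9 (mod 10). The only residue r in {0, …, 9} with r³ ≡ 9 (mod 10) is r = 9, so m ≡ 9 (mod 10).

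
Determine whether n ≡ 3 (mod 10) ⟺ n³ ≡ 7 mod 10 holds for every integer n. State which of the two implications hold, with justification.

Both directions hold.

(⇒) Suppose n ≡ 3 (mod 10). Write n = 10j + 3. Then (10j + 3)³ = 1000j³ + 900j² + 270j + 27 = 10(100j³ + 90j² + 27j + 2) + 7, so n³ ≡ 7 (mod 10).

(⇐) For the converse, argue contrapositively. If n ≢ 3 (mod 10), then n is congruent to one of 0, 1, 2, 4, 5, 6, 7, 8, 9 modulo 10, and these give n³ ≡ 0, 1, 8, 4, 5, 6, 3, 2, 9 respectively — never 7.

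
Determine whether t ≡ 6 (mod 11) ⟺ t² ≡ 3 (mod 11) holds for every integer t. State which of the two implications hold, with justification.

Forward direction. Suppose t ≡ 6 (mod 11). Write t = 11j + 6. Then (11j + 6)² = 121j² + 132j + 36 = 11(11j² + 12j + 3) + 3, so t² ≡ 3 (mod 11).

Converse. This fails: take t = 5. Then 5² = 25 ≡ 3 (mod 11), yet 5 ≡ 5 (mod 11), not 6.

Only the forward direction holds.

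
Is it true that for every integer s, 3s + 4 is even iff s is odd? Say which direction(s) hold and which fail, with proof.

(⇒) This fails: s = 2 gives 3s + 4 = 10, which is even, but 2 is even, not odd.

(⇐) This also fails: s = 7 is odd, but 3s + 4 = 25 is odd, not even.

Neither direction holds.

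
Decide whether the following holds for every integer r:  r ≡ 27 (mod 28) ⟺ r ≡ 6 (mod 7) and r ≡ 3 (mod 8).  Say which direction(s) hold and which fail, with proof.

Not equivalent: only (⇐) holds.

Forward direction. This fails: r = 55 gives 55 ≡ 27 (mod 28) but 55 ≡ 7 (mod 8), so the conjunction on the right does not hold.

Converse. If r ≡ 6 (mod 7) and r ≡ 3 (mod 8), then by the Chinese remainder theorem r ≡ 27 (mod 56). Since 27 ≡ 27 (mod 28) and 28 ∣ 56, we get r ≡ 27 (mod 28).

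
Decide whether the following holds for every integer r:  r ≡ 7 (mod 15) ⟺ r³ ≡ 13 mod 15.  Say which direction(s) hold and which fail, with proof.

Equivalent; both directions hold.

(⟹) Suppose r ≡ 7 (mod 15). Write r = 15j + 7. Then (15j + 7)³ = 3375j³ + 4725j² + 2205j + 343 = 15(225j³ + 315j² + 147j + 22) + 13, so r³ ≡ 13 (mod 15).

(⟸) Conversely, suppose r³ ≡ 13 (mod 15). The only residue r in {0, …, 14} with r³ ≡ 13 (mod 15) is r = 7, so r ≡ 7 (mod 15).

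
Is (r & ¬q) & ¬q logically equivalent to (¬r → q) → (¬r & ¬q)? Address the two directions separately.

Both directions fail.

(→) This fails. Under q = F, r = T, the left side is true but the right side is false.

(←) This fails. Under q = F, r = F, the left side is false but the right side is true.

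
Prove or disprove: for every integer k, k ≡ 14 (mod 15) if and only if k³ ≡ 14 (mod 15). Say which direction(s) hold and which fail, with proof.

The biconditional holds.

(⇐) Suppose k³ ≡ 14 (mod 15). The only residue r in {0, …, 14} with r³ ≡ 14 (mod 15) is r = 14, so k ≡ 14 (mod 15).

(⇒) Suppose k ≡ 14 (mod 15). Write k = 15j + 14. Then (15j + 14)³ = 3375j³ + 9450j² + 8820j + 2744 = 15(225j³ + 630j² + 588j + 182) + 14, so k³ ≡ 14 (mod 15).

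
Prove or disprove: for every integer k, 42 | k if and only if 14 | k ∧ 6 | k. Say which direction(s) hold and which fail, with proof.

(⟸) Suppose 14 ∣ k and 6 ∣ k. Any common multiple of 14 and 6 is a multiple of their lcm; here lcm(14, 6) = 14·6/gcd(14, 6) = 84/2 = 42, so 42 ∣ k.

(⟹) If 42 ∣ k, write k = 42q. Since 42 = 3·14, k = 14·(3q), so 14 ∣ k; and since 42 = 7·6, k = 6·(7q), so 6 ∣ k.

Both directions hold; the statement is true.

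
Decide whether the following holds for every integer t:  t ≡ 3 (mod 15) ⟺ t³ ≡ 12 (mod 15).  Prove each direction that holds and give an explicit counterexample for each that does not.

(⟹) Suppose t ≡ 3 (mod 15). Write t = 15j + 3. Then (15j + 3)³ = 3375j³ + 2025j² + 405j + 27 = 15(225j³ + 135j² + 27j + 1) + 12, so t³ ≡ 12 (mod 15).

(⟸) Conversely, suppose t³ ≡ 12 (mod 15). The only residue r in {0, …, 14} with r³ ≡ 12 (mod 15) is r = 3, so t ≡ 3 (mod 15).

The biconditional holds.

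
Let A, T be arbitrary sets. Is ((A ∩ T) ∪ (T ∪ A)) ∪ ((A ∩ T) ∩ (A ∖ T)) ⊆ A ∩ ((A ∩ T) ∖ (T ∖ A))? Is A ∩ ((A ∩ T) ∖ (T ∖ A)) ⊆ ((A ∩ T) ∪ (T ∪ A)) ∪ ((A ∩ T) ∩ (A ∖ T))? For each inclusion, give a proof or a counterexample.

The sets are not equal: only the reverse inclusion holds.

(⊆) This inclusion fails. Take A = {1}, T = ∅; then 1 ∈ ((A ∩ T) ∪ (T ∪ A)) ∪ ((A ∩ T) ∩ (A ∖ T)) but 1 ∉ A ∩ ((A ∩ T) ∖ (T ∖ A)).

(⊇) Let x ∈ A ∩ ((A ∩ T) ∖ (T ∖ A)). Then x ∈ A ∩ T, from which x ∈ ((A ∩ T) ∪ (T ∪ A)) ∪ ((A ∩ T) ∩ (A ∖ T)).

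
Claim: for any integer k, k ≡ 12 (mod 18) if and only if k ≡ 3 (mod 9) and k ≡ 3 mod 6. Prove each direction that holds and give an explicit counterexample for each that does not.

Both directions fail.

(→) This fails: k = 12 gives 12 ≡ 12 (mod 18) but 12 ≡ 0 (mod 6), so the conjunction on the right does not hold.

(←) This fails: k = 3 satisfies both congruences on the right (3 ≡ 3 mod 9 and 3 ≡ 3 mod 6) yet 3 ≡ 3 (mod 18), not 12.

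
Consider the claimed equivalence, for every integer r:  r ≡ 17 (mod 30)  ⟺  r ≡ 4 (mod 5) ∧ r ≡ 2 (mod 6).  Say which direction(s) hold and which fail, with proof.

(⟹) This fails: r = 17 gives 17 ≡ 17 (mod 30) but 17 ≡ 2 (mod 5), so the conjunction on the right does not hold.

(⟸) This fails: r = 14 satisfies both congruences on the right (14 ≡ 4 mod 5 and 14 ≡ 2 mod 6) yet 14 ≡ 14 (mod 30), not 17.

Neither direction holds.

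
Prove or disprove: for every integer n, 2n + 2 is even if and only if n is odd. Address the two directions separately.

(⇒) This fails: take n = 6. Then 2n + 2 = 14, which is even, yet n = 6 is even, not odd.

(⇐) Suppose n is odd. Since 2 is even, 2n is even for every n, so 2n + 2 has the same parity as 2, which is even. Hence 2n + 2 is even.

The forward direction fails; the converse holds.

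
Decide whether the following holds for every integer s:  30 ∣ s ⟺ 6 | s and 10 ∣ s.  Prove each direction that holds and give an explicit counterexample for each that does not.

The biconditional holds.

(⟹) If 30 ∣ s, write s = 30q. Since 30 = 5·6, s = 6·(5q), so 6 ∣ s; and since 30 = 3·10, s = 10·(3q), so 10 ∣ s.

(⟸) Suppose 6 ∣ s and 10 ∣ s. Any common multiple of 6 and 10 is a multiple of their lcm; here lcm(6, 10) = 6·10/gcd(6, 10) = 60/2 = 30, so 30 ∣ s.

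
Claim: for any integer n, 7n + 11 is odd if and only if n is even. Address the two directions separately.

[⇒] Suppose 7n + 11 is odd. Since 7 is odd, 7n and n have the same parity, so 7n + 11 ≡ n + 11 (mod 2). As 11 is odd, 7n + 11 is odd exactly when n is even. Thus n is even.

[⇐] Conversely, suppose n is even; write n = 2j. Then 7n + 11 = 7·(2j) + 11 = 2·7j + 11, which is odd.

Both directions hold; the statement is true.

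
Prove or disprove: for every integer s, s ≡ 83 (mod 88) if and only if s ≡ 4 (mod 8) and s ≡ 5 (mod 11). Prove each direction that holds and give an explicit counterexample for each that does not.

Neither direction holds.

(⇒) This fails: s = 83 gives 83 ≡ 83 (mod 88) but 83 ≡ 3 (mod 8), so the conjunction on the right does not hold.

(⇐) This fails: s = 60 satisfies both congruences on the right (60 ≡ 4 mod 8 and 60 ≡ 5 mod 11) yet 60 ≡ 60 (mod 88), not 83.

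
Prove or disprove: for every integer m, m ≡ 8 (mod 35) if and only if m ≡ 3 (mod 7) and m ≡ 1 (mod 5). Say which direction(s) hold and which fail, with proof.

Forward direction. This fails: m = 8 gives 8 ≡ 8 (mod 35) but 8 ≡ 1 (mod 7), so the conjunction on the right does not hold.

Converse. This fails: m = 31 satisfies both congruences on the right (31 ≡ 3 mod 7 and 31 ≡ 1 mod 5) yet 31 ≡ 31 (mod 35), not 8.

Both directions fail.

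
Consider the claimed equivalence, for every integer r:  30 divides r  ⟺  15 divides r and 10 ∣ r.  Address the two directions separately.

The biconditional holds.

Forward direction. If 30 ∣ r, write r = 30q. Since 30 = 2·15, r = 15·(2q), so 15 ∣ r; and since 30 = 3·10, r = 10·(3q), so 10 ∣ r.

Converse. Suppose 15 ∣ r and 10 ∣ r. Any common multiple of 15 and 10 is a multiple of their lcm; here lcm(15, 10) = 15·10/gcd(15, 10) = 150/5 = 30, so 30 ∣ r.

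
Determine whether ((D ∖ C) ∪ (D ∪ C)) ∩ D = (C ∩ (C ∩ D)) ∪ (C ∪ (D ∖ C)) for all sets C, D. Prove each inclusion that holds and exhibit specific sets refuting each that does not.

The sets are not equal: only the forward inclusion holds.

(⟹) Let x ∈ ((D ∖ C) ∪ (D ∪ C)) ∩ D. Then either x ∈ D and x ∉ C; or x ∈ C ∩ D. In each case x ∈ (C ∩ (C ∩ D)) ∪ (C ∪ (D ∖ C)), so ((D ∖ C) ∪ (D ∪ C)) ∩ D ⊆ (C ∩ (C ∩ D)) ∪ (C ∪ (D ∖ C)).

(⟸) This inclusion fails. Take C = {1}, D = ∅; then 1 ∈ (C ∩ (C ∩ D)) ∪ (C ∪ (D ∖ C)) but 1 ∉ ((D ∖ C) ∪ (D ∪ C)) ∩ D.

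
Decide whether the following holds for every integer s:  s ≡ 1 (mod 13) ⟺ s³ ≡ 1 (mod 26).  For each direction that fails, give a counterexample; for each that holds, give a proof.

Neither direction holds.

(→) This fails: take s = 14. Then 14 ≡ 1 (mod 13), but 14³ = 2744 ≡ 14 (mod 26), not 1.

(←) This fails: take s = 3. Then 3³ = 27 ≡ 1 (mod 26), yet 3 ≡ 3 (mod 13), not 1.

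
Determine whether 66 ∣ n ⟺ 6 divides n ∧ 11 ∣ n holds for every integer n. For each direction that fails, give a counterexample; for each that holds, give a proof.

The biconditional holds.

(⟸) Suppose 6 ∣ n and 11 ∣ n. Any common multiple of 6 and 11 is a multiple of their lcm; here gcd(6, 11) = 1, so lcm(6, 11) = 6·11 = 66, so 66 ∣ n.

(⟹) If 66 ∣ n, write n = 66q. Since 66 = 11·6, n = 6·(11q), so 6 ∣ n; and since 66 = 6·11, n = 11·(6q), so 11 ∣ n.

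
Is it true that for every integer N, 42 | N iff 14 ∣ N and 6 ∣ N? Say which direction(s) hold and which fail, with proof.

Both directions hold.

[⇒] If 42 ∣ N, write N = 42q. Since 42 = 3·14, N = 14·(3q), so 14 ∣ N; and since 42 = 7·6, N = 6·(7q), so 6 ∣ N.

[⇐] Suppose 14 ∣ N and 6 ∣ N. Any common multiple of 14 and 6 is a multiple of their lcm; here lcm(14, 6) = 14·6/gcd(14, 6) = 84/2 = 42, so 42 ∣ N.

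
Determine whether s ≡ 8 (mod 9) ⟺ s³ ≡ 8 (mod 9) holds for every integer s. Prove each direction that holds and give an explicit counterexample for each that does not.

The forward direction holds; the converse fails.

[⇒] Suppose s ≡ 8 (mod 9). Write s = 9j + 8. Then (9j + 8)³ = 729j³ + 1944j² + 1728j + 512 = 9(81j³ + 216j² + 192j + 56) + 8, so s³ ≡ 8 (mod 9).

[⇐] This fails: take s = 2. Then 2³ = 8 ≡ 8 (mod 9), yet 2 ≡ 2 (mod 9), not 8.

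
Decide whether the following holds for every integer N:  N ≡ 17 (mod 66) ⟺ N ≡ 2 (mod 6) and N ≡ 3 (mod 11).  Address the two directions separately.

(⇒) This fails: N = 17 gives 17 ≡ 17 (mod 66) but 17 ≡ 5 (mod 6), so the conjunction on the right does not hold.

(⇐) This fails: N = 14 satisfies both congruences on the right (14 ≡ 2 mod 6 and 14 ≡ 3 mod 11) yet 14 ≡ 14 (mod 66), not 17.

(⇒) fails and (⇐) fails.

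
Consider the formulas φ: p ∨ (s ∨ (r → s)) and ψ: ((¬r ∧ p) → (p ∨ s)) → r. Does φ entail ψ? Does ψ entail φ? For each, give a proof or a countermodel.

Neither implication holds.

(⟹) This fails. Under p = F, r = F, s = F, the left side is true but the right side is false.

(⟸) This fails. Under p = F, r = T, s = F, the left side is false but the right side is true.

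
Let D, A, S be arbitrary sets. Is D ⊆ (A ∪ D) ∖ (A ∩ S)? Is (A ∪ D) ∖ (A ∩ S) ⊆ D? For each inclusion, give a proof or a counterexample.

Both inclusions fail.

(⟹) This inclusion fails. Take D = {1}, A = {1}, S = {1}; then 1 ∈ D but 1 ∉ (A ∪ D) ∖ (A ∩ S).

(⟸) This inclusion fails. Take D = ∅, A = {1}, S = ∅; then 1 ∈ (A ∪ D) ∖ (A ∩ S) but 1 ∉ D.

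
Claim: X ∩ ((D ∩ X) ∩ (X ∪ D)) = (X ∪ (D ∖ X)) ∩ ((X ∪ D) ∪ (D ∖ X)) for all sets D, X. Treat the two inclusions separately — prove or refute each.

Forward inclusion. Let x ∈ X ∩ ((D ∩ X) ∩ (X ∪ D)). Then x ∈ D ∩ X, from which x ∈ (X ∪ (D ∖ X)) ∩ ((X ∪ D) ∪ (D ∖ X)).

Reverse inclusion. This inclusion fails. Take D = {1}, X = ∅; then 1 ∈ (X ∪ (D ∖ X)) ∩ ((X ∪ D) ∪ (D ∖ X)) but 1 ∉ X ∩ ((D ∩ X) ∩ (X ∪ D)).

The sets are not equal: only the forward inclusion holds.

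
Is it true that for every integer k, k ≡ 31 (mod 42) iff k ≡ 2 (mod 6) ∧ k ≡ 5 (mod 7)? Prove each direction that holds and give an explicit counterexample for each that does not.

(⟹) This fails: k = 31 gives 31 ≡ 31 (mod 42) but 31 ≡ 1 (mod 6), so the conjunction on the right does not hold.

(⟸) This fails: k = 26 satisfies both congruences on the right (26 ≡ 2 mod 6 and 26 ≡ 5 mod 7) yet 26 ≡ 26 (mod 42), not 31.

Neither implication holds.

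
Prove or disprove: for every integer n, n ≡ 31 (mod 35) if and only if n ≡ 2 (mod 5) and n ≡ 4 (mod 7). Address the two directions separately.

(→) This fails: n = 31 gives 31 ≡ 31 (mod 35) but 31 ≡ 1 (mod 5), so the conjunction on the right does not hold.

(←) This fails: n = 32 satisfies both congruences on the right (32 ≡ 2 mod 5 and 32 ≡ 4 mod 7) yet 32 ≡ 32 (mod 35), not 31.

Neither direction holds.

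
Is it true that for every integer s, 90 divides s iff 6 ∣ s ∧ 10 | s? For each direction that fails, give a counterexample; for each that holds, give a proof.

The forward direction holds; the converse fails.

[⇒] If 90 ∣ s, write s = 90q. Since 90 = 15·6, s = 6·(15q), so 6 ∣ s; and since 90 = 9·10, s = 10·(9q), so 10 ∣ s.

[⇐] This fails: take s = 30. Both 6 ∣ 30 and 10 ∣ 30, yet 30 is not a multiple of 90 (since 30 = 0·90 + 30), so 90 ∤ 30.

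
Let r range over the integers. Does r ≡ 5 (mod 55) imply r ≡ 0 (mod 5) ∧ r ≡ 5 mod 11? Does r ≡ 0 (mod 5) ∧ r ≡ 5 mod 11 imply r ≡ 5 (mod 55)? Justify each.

Both implications hold.

(→) Suppose r ≡ 5 (mod 55); write r = 55j + 5. Since 5 ∣ 55, reducing mod 5 gives r ≡ 5 ≡ 0 (mod 5); since 11 ∣ 55, reducing mod 11 gives r ≡ 5 (mod 11).

(←) Conversely, if r ≡ 0 (mod 5) and r ≡ 5 (mod 11), then by the Chinese remainder theorem r ≡ 5 (mod 55). This is exactly r ≡ 5 (mod 55).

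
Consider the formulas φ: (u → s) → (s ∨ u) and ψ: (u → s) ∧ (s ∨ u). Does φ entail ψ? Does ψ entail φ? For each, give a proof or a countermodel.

Not equivalent: only (⇐) holds.

(→) This fails. Under s = F, u = T, the left side is true but the right side is false.

(←) Assume the antecedent. If s is true, (u → s) → (s ∨ u) reduces to true regardless of the other variables. If s is false, the antecedent cannot hold. Either way (u → s) → (s ∨ u) holds.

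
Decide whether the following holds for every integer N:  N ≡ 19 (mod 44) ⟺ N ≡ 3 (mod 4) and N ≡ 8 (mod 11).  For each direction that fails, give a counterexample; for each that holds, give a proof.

Both implications hold.

(→) Suppose N ≡ 19 (mod 44); write N = 44j + 19. Since 4 ∣ 44, reducing mod 4 gives N ≡ 19 ≡ 3 (mod 4); since 11 ∣ 44, reducing mod 11 gives N ≡ 19 ≡ 8 (mod 11).

(←) Conversely, if N ≡ 3 (mod 4) and N ≡ 8 (mod 11), then by the Chinese remainder theorem N ≡ 19 (mod 44). This is exactly N ≡ 19 (mod 44).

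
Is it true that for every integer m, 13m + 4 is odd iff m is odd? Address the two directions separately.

The biconditional holds.

(⟹) Suppose 13m + 4 is odd. Since 13 is odd, 13m and m have the same parity, so 13m + 4 ≡ m + 4 (mod 2). As 4 is even, 13m + 4 is odd exactly when m is odd. Thus m is odd.

(⟸) Conversely, suppose m is odd; write m = 2j + 1. Then 13m + 4 = 13·(2j + 1) + 4 = 2·13j + 17, which is odd.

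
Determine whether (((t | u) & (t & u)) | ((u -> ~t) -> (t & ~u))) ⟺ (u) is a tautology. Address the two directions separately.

Neither implication holds.

Forward direction. This fails. Under u = F, t = T, the left side is true but the right side is false.

Converse. This fails. Under u = T, t = F, the left side is false but the right side is true.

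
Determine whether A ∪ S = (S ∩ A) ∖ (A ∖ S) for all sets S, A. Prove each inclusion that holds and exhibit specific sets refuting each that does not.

Only the reverse inclusion holds.

Forward inclusion. This inclusion fails. Take S = {1}, A = ∅; then 1 ∈ A ∪ S but 1 ∉ (S ∩ A) ∖ (A ∖ S).

Reverse inclusion. Let x ∈ (S ∩ A) ∖ (A ∖ S). Then x ∈ S ∩ A, from which x ∈ A ∪ S.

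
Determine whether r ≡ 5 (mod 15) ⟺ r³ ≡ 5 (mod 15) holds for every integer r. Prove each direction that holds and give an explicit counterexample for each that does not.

[⇒] Suppose r ≡ 5 (mod 15). Write r = 15j + 5. Then (15j + 5)³ = 3375j³ + 3375j² + 1125j + 125 = 15(225j³ + 225j² + 75j + 8) + 5, so r³ ≡ 5 (mod 15).

[⇐] Conversely, suppose r³ ≡ 5 (mod 15). The only residue r in {0, …, 14} with r³ ≡ 5 (mod 15) is r = 5, so r ≡ 5 (mod 15).

Both directions hold.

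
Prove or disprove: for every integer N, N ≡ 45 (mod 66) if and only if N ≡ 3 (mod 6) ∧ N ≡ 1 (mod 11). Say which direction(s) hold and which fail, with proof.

[⇒] Suppose N ≡ 45 (mod 66); write N = 66j + 45. Since 6 ∣ 66, reducing mod 6 gives N ≡ 45 ≡ 3 (mod 6); since 11 ∣ 66, reducing mod 11 gives N ≡ 45 ≡ 1 (mod 11).

[⇐] Conversely, if N ≡ 3 (mod 6) and N ≡ 1 (mod 11), then by the Chinese remainder theorem N ≡ 45 (mod 66). This is exactly N ≡ 45 (mod 66).

Equivalent; both directions hold.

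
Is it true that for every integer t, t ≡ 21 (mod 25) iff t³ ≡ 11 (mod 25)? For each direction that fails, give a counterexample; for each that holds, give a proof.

Equivalent; both directions hold.

Forward direction. Suppose t ≡ 21 (mod 25). Write t = 25j + 21. Then (25j + 21)³ = 15625j³ + 39375j² + 33075j + 9261 = 25(625j³ + 1575j² + 1323j + 370) + 11, so t³ ≡ 11 (mod 25).

Converse. Suppose t³ ≡ 11 (mod 25). The only residue r in {0, …, 24} with r³ ≡ 11 (mod 25) is r = 21, so t ≡ 21 (mod 25).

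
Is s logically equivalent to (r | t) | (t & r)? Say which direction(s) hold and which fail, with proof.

Both directions fail.

Forward direction. This fails. Under t = F, s = T, r = F, the left side is true but the right side is false.

Converse. This fails. Under t = T, s = F, r = F, the left side is false but the right side is true.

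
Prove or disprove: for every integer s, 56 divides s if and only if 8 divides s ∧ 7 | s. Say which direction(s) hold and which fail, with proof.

Equivalent; both directions hold.

Forward direction. If 56 ∣ s, write s = 56q. Since 56 = 7·8, s = 8·(7q), so 8 ∣ s; and since 56 = 8·7, s = 7·(8q), so 7 ∣ s.

Converse. Suppose 8 ∣ s and 7 ∣ s. Any common multiple of 8 and 7 is a multiple of their lcm; here gcd(8, 7) = 1, so lcm(8, 7) = 8·7 = 56, so 56 ∣ s.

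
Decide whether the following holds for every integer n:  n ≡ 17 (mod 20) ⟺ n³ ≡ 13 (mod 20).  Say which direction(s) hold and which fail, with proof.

Both implications hold.

[⇐] Suppose n³ ≡ 13 (mod 20). The only residue r in {0, …, 19} with r³ ≡ 13 (mod 20) is r = 17, so n ≡ 17 (mod 20).

[⇒] Suppose n ≡ 17 (mod 20). Write n = 20j + 17. Then (20j + 17)³ = 8000j³ + 20400j² + 17340j + 4913 = 20(400j³ + 1020j² + 867j + 245) + 13, so n³ ≡ 13 (mod 20).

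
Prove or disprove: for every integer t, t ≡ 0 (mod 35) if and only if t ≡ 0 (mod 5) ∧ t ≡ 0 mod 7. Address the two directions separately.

The biconditional holds.

Forward direction. Suppose t ≡ 0 (mod 35); write t = 35j + 0. Since 5 ∣ 35, reducing mod 5 gives t ≡ 0 (mod 5); since 7 ∣ 35, reducing mod 7 gives t ≡ 0 (mod 7).

Converse. If t ≡ 0 (mod 5) and t ≡ 0 (mod 7), then by the Chinese remainder theorem t ≡ 0 (mod 35). This is exactly t ≡ 0 (mod 35).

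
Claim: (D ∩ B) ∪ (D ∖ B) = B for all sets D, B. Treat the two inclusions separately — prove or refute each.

Forward inclusion. This inclusion fails. Take D = {1}, B = ∅; then 1 ∈ (D ∩ B) ∪ (D ∖ B) but 1 ∉ B.

Reverse inclusion. This inclusion fails. Take D = ∅, B = {1}; then 1 ∈ B but 1 ∉ (D ∩ B) ∪ (D ∖ B).

(⊆) fails and (⊇) fails.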